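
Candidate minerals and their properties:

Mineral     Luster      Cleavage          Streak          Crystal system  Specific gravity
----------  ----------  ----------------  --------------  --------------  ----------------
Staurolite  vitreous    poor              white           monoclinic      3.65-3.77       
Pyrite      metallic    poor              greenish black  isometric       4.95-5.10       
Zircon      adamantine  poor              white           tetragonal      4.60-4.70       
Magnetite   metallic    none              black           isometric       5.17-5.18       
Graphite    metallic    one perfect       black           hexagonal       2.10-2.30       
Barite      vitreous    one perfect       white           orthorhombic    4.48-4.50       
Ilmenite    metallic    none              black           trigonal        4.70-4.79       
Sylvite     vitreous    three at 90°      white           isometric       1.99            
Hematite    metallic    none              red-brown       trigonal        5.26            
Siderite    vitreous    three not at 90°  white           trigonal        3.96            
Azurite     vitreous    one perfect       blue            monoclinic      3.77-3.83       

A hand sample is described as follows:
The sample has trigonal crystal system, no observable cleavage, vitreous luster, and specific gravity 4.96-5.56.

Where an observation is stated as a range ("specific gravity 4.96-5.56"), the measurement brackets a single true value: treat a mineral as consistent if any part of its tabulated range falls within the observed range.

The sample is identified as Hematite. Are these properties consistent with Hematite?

No

Trigonal crystal system — fits Hematite (trigonal system).
No observable cleavage — fits Hematite (cleavage none).
Vitreous luster — Hematite has metallic luster; inconsistent.
Specific gravity 4.96-5.56 — fits Hematite (SG 5.26).
Hematite is excluded by the luster.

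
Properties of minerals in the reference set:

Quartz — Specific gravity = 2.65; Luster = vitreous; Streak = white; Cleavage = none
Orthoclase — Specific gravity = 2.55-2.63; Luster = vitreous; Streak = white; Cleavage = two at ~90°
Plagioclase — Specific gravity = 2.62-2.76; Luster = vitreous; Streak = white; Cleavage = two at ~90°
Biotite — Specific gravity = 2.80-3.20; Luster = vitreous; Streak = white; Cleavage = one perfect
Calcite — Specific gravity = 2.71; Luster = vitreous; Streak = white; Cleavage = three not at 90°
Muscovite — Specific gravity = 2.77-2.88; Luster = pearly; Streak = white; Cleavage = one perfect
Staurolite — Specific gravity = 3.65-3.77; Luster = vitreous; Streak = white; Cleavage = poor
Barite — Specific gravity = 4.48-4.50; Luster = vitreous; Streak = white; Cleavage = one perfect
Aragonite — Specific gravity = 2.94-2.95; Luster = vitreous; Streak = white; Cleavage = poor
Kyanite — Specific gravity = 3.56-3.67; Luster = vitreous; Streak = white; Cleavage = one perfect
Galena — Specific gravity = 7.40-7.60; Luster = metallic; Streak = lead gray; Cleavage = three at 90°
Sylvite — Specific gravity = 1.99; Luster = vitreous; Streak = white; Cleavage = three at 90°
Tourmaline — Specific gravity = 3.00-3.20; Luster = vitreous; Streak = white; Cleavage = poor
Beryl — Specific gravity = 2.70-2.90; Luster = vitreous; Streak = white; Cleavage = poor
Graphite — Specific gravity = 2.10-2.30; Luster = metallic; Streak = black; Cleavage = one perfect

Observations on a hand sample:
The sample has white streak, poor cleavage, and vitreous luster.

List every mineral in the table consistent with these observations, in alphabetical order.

White streak excludes Galena, Graphite.
Poor cleavage — leaves Staurolite, Aragonite, Tourmaline, Beryl.
Vitreous luster — consistent with all remaining minerals.
Remaining candidates: Aragonite, Beryl, Staurolite, Tourmaline.

Aragonite, Beryl, Staurolite, Tourmaline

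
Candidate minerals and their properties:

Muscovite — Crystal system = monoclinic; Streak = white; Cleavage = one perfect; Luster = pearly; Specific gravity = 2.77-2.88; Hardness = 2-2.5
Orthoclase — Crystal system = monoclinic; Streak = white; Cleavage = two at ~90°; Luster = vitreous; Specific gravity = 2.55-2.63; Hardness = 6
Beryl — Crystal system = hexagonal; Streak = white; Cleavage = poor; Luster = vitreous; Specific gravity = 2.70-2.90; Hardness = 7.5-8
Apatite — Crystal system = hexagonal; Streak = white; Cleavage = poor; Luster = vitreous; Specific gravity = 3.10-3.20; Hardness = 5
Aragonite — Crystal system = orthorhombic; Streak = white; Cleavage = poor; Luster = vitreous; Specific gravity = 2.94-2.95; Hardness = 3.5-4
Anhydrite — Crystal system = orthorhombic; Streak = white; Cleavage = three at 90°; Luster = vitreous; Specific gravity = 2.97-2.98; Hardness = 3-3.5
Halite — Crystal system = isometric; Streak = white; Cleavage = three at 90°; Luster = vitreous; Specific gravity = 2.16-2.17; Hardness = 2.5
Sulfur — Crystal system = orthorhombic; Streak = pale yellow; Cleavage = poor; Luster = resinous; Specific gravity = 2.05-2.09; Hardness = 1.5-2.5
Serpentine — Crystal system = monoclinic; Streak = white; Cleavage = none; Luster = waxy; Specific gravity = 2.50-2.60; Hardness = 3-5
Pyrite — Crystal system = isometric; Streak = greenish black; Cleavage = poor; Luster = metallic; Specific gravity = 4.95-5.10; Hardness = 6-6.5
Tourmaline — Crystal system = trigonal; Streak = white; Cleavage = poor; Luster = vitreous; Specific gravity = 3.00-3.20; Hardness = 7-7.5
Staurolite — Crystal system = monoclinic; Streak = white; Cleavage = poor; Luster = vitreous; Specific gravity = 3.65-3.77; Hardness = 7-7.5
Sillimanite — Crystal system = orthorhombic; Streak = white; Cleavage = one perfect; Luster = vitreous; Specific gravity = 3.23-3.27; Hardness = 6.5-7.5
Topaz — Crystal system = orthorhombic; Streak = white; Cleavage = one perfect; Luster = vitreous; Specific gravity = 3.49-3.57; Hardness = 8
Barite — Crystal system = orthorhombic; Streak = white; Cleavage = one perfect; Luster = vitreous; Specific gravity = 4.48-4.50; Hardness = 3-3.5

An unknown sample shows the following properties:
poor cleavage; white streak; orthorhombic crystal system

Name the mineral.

Poor cleavage: Beryl, Apatite, Aragonite, Sulfur, Pyrite, Tourmaline, Staurolite remain.
White streak eliminates Sulfur, Pyrite.
Orthorhombic crystal system: Aragonite remains.
The only mineral consistent with every observation is Aragonite.

Aragonite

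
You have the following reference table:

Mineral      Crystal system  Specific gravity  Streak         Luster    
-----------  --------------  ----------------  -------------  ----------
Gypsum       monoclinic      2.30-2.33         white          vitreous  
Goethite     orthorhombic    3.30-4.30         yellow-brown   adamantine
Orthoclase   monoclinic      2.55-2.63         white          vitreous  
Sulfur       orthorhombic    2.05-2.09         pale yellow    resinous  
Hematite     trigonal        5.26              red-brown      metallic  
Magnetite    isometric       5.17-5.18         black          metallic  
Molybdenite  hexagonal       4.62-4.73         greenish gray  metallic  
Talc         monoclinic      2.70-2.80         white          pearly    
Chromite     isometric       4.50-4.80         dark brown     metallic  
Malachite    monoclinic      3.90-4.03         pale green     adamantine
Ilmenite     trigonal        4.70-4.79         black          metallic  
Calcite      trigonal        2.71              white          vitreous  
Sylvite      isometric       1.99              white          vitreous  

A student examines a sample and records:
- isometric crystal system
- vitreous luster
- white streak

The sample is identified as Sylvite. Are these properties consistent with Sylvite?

Consistent

Isometric crystal system — matches Sylvite (isometric system).
Vitreous luster — matches Sylvite (vitreous luster).
White streak — matches Sylvite (white streak).
Nothing contradicts Sylvite.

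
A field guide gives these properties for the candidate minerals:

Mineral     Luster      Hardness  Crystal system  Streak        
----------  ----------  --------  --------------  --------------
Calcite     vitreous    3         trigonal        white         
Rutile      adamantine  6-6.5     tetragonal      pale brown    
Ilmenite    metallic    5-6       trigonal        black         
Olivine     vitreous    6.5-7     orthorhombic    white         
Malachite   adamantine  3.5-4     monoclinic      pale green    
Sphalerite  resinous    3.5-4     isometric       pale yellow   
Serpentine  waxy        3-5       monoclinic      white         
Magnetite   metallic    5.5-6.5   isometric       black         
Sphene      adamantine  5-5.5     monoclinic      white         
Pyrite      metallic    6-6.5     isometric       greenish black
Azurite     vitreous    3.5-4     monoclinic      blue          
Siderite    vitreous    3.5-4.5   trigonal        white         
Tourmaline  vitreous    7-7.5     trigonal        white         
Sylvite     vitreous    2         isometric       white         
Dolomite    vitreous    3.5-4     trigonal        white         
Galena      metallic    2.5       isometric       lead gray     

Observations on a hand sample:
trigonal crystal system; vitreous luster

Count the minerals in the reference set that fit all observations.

Trigonal crystal system — narrows the field to Calcite, Ilmenite, Siderite, Tourmaline, Dolomite.
Vitreous luster excludes Ilmenite.
The minerals that satisfy all observations are Calcite, Dolomite, Siderite, Tourmaline.
That is 4 minerals.

4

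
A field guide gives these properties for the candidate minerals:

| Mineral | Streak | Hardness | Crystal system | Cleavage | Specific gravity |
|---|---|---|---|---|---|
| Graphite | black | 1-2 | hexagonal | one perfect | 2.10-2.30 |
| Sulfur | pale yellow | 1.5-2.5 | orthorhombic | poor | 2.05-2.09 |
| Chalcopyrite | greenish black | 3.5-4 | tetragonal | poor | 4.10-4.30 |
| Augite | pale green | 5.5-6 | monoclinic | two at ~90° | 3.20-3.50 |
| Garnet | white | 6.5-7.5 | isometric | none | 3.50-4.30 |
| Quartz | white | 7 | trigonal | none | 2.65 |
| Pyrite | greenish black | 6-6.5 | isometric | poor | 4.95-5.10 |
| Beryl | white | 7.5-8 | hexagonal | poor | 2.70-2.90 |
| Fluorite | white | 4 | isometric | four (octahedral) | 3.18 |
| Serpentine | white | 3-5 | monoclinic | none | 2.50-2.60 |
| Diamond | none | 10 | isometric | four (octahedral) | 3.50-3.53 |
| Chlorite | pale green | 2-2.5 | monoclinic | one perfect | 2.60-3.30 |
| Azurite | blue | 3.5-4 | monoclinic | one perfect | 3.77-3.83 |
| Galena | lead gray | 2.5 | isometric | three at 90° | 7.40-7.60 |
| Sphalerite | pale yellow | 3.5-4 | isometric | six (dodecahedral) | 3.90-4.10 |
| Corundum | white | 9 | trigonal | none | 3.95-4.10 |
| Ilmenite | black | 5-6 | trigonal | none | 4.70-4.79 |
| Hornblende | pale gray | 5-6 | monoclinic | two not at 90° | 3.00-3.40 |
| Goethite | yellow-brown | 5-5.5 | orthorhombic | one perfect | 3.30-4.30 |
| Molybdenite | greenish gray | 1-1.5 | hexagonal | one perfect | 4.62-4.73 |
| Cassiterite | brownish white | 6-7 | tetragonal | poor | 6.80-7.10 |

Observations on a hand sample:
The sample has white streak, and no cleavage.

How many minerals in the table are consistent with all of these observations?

4

White streak — Garnet, Quartz, Beryl, Fluorite, Serpentine, Corundum remain.
No cleavage excludes Beryl, Fluorite.
The minerals that satisfy all observations are Corundum, Garnet, Quartz, Serpentine.
That is 4 minerals.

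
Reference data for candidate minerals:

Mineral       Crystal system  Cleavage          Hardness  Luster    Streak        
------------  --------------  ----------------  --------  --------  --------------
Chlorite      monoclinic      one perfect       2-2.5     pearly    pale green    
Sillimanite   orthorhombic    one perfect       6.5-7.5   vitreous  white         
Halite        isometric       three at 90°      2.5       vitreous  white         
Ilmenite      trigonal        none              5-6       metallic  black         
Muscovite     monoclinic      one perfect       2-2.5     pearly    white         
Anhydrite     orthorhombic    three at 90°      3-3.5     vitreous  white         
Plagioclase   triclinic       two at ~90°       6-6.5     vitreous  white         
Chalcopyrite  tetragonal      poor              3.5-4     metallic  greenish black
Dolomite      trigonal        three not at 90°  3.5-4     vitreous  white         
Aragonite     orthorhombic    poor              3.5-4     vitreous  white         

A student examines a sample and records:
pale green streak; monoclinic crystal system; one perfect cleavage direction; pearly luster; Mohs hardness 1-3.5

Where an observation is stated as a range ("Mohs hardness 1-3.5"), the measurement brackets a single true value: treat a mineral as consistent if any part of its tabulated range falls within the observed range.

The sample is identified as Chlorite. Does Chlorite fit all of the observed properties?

Consistent

Pale green streak — is consistent with Chlorite (pale green streak).
Monoclinic crystal system — is consistent with Chlorite (monoclinic system).
One perfect cleavage direction — is consistent with Chlorite (cleavage one perfect).
Pearly luster — is consistent with Chlorite (pearly luster).
Mohs hardness 1-3.5 — is consistent with Chlorite (hardness 2-2.5).
Every observed property is compatible with the reference values for Chlorite.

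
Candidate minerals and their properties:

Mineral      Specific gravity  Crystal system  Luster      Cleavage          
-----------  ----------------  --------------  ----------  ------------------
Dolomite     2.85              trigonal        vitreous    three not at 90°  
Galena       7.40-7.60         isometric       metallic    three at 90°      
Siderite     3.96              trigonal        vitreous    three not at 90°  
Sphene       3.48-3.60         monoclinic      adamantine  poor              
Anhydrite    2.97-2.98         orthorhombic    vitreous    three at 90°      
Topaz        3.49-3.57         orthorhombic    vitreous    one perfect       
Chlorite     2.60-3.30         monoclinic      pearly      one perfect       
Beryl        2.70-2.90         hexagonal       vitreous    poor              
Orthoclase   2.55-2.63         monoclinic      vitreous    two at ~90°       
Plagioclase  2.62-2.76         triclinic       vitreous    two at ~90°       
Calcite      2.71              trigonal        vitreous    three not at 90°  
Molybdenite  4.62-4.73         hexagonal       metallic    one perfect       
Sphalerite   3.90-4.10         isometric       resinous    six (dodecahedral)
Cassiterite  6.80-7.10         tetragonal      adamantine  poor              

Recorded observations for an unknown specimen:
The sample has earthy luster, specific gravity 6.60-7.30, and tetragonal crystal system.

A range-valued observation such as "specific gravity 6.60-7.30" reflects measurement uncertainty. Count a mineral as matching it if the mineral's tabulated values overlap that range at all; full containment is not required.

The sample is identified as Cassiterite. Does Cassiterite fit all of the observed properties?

No

Earthy luster — Cassiterite has adamantine luster; a mismatch.
Specific gravity 6.60-7.30 — fits Cassiterite (SG 6.80-7.10).
Tetragonal crystal system — fits Cassiterite (tetragonal system).
The luster observation rules out Cassiterite.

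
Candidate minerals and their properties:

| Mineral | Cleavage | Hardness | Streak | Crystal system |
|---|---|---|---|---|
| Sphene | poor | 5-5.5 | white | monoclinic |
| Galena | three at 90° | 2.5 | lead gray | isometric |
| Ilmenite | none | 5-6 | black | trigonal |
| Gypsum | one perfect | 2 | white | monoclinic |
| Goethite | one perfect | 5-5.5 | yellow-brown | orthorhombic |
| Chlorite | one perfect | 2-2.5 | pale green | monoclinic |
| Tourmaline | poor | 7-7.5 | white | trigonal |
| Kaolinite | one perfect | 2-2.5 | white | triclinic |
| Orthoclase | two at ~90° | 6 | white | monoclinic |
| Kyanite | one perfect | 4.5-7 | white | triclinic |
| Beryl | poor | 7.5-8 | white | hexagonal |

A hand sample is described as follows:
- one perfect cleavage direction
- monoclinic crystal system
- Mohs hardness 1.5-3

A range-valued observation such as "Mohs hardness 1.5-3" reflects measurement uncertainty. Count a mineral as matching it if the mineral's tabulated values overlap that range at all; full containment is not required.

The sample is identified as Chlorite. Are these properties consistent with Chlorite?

One perfect cleavage direction — fits Chlorite (cleavage one perfect).
Monoclinic crystal system — fits Chlorite (monoclinic system).
Mohs hardness 1.5-3 — fits Chlorite (hardness 2-2.5).
Nothing contradicts Chlorite.

Yes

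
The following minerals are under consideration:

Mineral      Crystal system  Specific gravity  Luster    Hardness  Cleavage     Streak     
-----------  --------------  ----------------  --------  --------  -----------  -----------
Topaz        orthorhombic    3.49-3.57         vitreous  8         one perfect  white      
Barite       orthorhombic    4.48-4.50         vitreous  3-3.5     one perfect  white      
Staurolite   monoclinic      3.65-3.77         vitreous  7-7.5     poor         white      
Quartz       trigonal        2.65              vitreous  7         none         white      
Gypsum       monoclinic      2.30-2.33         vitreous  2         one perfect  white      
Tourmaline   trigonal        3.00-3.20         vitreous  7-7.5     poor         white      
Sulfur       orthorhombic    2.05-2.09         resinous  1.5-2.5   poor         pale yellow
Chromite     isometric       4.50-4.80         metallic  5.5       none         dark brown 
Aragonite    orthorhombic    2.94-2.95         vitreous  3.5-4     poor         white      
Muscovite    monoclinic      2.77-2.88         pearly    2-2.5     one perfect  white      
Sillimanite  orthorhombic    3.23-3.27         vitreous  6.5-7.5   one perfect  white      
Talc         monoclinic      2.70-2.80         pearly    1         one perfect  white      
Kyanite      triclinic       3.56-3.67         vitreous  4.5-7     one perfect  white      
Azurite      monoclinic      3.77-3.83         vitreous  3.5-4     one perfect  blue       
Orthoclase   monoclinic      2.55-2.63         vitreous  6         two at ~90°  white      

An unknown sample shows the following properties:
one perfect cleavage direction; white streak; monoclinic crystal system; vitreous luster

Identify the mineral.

Gypsum

One perfect cleavage direction: leaves Topaz, Barite, Gypsum, Muscovite, Sillimanite, Talc, Kyanite, Azurite.
White streak eliminates Azurite.
Monoclinic crystal system: only Gypsum, Muscovite, Talc remain.
Vitreous luster: only Gypsum remains.
The only mineral consistent with every observation is Gypsum.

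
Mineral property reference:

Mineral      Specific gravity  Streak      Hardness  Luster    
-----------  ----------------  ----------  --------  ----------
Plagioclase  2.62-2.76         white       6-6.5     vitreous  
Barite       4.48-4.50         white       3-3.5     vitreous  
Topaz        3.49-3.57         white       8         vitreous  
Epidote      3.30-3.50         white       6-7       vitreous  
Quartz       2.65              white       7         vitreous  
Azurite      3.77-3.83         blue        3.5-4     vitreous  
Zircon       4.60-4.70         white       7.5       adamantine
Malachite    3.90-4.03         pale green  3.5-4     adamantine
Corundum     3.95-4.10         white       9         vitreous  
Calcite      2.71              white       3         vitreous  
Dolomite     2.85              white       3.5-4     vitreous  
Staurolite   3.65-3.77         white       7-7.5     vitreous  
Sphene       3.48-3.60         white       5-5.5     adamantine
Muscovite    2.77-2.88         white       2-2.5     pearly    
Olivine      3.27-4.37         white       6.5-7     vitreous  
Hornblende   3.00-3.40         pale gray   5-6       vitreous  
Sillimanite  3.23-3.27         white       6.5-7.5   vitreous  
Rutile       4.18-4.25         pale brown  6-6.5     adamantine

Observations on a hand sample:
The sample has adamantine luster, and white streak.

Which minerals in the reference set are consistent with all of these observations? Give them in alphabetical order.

Sphene, Zircon

Adamantine luster — leaves Zircon, Malachite, Sphene, Rutile.
White streak rules out Malachite, Rutile.
Consistent with every observation: Sphene, Zircon.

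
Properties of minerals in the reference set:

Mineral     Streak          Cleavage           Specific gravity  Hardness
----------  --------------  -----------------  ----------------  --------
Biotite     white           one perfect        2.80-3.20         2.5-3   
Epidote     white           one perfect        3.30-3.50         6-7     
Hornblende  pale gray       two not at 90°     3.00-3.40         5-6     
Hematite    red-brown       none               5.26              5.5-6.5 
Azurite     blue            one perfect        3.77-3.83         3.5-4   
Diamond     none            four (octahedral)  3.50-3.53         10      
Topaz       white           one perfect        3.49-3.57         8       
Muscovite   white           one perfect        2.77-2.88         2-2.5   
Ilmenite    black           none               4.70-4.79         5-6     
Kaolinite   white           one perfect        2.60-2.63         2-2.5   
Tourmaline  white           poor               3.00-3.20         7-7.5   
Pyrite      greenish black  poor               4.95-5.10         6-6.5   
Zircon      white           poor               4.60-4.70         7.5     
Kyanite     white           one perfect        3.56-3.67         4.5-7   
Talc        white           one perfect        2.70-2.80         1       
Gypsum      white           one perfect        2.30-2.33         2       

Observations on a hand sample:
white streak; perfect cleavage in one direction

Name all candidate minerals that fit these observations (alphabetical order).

Biotite, Epidote, Gypsum, Kaolinite, Kyanite, Muscovite, Talc, Topaz

White streak rules out Hornblende, Hematite, Azurite, Diamond, Ilmenite, Pyrite.
Perfect cleavage in one direction eliminates Tourmaline, Zircon.
The minerals that satisfy all observations are Biotite, Epidote, Gypsum, Kaolinite, Kyanite, Muscovite, Talc, Topaz.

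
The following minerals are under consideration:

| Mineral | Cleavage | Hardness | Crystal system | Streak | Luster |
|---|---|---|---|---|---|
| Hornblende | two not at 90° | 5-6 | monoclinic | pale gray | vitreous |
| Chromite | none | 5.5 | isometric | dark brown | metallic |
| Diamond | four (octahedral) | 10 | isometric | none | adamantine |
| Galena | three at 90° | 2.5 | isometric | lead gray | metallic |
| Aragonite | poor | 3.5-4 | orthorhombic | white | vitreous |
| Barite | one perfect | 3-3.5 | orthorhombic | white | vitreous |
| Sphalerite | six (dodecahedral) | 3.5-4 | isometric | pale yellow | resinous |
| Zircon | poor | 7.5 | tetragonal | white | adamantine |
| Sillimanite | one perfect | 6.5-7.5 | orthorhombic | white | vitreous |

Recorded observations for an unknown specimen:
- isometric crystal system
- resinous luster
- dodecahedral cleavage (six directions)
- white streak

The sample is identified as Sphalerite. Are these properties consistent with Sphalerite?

Isometric crystal system — matches Sphalerite (isometric system).
Resinous luster — matches Sphalerite (resinous luster).
Dodecahedral cleavage (six directions) — matches Sphalerite (cleavage six (dodecahedral)).
White streak — Sphalerite has pale yellow streak; a mismatch.
The streak observation rules out Sphalerite.

No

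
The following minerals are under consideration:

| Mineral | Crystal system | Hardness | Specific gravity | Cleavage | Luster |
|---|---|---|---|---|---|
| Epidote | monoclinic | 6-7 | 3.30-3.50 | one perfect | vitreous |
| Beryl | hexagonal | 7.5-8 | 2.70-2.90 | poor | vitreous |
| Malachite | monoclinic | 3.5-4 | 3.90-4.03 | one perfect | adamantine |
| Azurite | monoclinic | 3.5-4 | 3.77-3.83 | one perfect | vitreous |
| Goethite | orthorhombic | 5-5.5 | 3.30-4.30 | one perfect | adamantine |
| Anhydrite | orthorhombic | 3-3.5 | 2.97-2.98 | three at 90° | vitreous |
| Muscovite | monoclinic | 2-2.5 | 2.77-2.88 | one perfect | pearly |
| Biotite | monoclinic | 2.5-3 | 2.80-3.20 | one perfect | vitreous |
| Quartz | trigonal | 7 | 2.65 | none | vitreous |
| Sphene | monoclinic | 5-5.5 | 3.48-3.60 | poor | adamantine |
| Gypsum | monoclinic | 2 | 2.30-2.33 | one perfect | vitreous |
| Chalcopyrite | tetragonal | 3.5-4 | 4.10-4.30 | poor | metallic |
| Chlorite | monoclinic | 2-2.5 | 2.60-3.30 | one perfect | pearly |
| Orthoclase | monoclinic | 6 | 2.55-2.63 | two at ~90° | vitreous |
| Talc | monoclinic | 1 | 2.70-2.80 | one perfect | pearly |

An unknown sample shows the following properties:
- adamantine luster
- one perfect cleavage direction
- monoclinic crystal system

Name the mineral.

Malachite

Adamantine luster — Malachite, Goethite, Sphene remain.
One perfect cleavage direction is inconsistent with Sphene.
Monoclinic crystal system rules out Goethite.
Malachite is the sole remaining match.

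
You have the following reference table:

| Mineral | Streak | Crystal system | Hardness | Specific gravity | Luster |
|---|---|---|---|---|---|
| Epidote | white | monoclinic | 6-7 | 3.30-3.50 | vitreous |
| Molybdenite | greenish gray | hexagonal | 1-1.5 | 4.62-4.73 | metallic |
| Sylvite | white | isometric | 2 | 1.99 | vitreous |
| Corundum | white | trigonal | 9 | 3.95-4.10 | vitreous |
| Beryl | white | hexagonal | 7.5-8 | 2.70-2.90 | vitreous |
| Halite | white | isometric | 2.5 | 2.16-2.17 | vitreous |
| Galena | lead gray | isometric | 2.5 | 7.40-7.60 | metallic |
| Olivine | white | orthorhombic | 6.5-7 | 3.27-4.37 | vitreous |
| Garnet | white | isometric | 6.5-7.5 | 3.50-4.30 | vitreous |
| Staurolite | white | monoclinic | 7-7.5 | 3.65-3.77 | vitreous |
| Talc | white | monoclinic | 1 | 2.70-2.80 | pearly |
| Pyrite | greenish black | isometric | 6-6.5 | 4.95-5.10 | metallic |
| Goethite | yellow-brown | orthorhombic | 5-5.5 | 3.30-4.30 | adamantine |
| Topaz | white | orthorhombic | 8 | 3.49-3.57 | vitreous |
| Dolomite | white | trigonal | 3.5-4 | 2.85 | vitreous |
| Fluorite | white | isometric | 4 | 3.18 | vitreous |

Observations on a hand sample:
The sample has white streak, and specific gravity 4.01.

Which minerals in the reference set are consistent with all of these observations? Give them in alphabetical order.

White streak is inconsistent with Molybdenite, Galena, Pyrite, Goethite.
Specific gravity 4.01: leaves Corundum, Olivine, Garnet.
Consistent with every observation: Corundum, Garnet, Olivine.

Corundum, Garnet, Olivine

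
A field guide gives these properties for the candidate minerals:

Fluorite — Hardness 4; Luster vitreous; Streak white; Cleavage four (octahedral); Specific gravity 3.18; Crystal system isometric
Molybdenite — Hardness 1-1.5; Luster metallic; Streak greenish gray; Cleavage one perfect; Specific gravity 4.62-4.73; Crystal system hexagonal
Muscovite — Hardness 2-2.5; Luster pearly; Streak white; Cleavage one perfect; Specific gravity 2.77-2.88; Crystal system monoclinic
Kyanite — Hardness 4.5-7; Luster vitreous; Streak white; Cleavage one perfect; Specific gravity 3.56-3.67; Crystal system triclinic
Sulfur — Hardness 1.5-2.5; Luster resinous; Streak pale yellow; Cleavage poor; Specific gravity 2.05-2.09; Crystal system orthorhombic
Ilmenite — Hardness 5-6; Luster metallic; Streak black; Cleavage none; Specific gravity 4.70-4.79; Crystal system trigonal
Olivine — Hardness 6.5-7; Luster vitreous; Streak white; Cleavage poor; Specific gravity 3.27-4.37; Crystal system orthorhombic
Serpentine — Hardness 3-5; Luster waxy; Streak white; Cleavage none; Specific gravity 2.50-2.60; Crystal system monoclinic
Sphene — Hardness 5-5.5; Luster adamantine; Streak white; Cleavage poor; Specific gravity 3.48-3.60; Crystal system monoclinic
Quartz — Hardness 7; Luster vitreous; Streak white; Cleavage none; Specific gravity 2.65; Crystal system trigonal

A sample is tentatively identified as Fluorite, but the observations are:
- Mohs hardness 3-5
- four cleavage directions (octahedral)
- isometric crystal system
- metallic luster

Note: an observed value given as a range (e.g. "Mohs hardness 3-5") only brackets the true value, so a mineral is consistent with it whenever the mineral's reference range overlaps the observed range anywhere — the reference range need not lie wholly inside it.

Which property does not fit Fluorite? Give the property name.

Mohs hardness 3-5: Fluorite has hardness 4 — within range.
Four cleavage directions (octahedral): Fluorite has cleavage four (octahedral) — within range.
Isometric crystal system: Fluorite has isometric system — within range.
Metallic luster: Fluorite has vitreous luster — does not match.
Only the luster is inconsistent.

luster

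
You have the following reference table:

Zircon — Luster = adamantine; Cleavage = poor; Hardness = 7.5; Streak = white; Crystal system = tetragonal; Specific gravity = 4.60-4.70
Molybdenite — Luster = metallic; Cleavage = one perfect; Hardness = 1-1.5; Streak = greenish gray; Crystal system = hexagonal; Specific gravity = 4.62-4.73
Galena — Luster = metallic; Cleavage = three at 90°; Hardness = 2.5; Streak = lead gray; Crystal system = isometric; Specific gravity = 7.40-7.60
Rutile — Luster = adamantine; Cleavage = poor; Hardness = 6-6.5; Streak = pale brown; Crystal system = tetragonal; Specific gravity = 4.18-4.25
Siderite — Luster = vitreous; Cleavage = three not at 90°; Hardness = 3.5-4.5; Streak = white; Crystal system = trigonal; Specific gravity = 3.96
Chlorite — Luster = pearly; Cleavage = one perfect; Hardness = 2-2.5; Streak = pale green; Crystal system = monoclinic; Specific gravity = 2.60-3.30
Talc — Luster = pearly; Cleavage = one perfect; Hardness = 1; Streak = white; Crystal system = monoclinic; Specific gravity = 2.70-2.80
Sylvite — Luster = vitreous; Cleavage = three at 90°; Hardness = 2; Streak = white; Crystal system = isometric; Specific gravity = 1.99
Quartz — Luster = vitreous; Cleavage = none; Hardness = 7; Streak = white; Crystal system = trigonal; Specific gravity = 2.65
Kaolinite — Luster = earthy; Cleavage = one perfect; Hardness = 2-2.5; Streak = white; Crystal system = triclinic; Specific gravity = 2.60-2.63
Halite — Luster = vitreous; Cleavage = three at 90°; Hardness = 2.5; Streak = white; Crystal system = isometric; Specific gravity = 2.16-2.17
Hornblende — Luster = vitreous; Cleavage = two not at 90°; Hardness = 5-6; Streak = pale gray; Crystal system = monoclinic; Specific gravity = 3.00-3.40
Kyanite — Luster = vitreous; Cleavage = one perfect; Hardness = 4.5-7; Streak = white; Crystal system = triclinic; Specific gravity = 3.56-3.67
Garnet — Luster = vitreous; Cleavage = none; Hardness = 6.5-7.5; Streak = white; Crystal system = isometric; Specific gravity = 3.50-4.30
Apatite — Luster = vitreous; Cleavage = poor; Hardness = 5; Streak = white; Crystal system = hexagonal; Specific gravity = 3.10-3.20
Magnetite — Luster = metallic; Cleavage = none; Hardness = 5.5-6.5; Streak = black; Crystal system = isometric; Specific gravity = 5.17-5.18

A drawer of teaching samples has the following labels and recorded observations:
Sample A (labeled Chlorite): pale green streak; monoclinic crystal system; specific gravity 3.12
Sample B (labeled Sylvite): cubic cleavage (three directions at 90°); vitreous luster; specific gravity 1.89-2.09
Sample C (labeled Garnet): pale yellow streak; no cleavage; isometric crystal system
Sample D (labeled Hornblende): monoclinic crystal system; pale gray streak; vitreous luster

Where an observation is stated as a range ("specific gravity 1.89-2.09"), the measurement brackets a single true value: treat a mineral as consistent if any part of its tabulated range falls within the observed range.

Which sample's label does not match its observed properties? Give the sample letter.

Sample A: nothing contradicts Chlorite.
Sample B: nothing contradicts Sylvite.
Sample C: pale yellow streak is outside the reference for Garnet (white streak) — mislabeled.
Sample D: nothing contradicts Hornblende.
The mislabeled specimen is C.

C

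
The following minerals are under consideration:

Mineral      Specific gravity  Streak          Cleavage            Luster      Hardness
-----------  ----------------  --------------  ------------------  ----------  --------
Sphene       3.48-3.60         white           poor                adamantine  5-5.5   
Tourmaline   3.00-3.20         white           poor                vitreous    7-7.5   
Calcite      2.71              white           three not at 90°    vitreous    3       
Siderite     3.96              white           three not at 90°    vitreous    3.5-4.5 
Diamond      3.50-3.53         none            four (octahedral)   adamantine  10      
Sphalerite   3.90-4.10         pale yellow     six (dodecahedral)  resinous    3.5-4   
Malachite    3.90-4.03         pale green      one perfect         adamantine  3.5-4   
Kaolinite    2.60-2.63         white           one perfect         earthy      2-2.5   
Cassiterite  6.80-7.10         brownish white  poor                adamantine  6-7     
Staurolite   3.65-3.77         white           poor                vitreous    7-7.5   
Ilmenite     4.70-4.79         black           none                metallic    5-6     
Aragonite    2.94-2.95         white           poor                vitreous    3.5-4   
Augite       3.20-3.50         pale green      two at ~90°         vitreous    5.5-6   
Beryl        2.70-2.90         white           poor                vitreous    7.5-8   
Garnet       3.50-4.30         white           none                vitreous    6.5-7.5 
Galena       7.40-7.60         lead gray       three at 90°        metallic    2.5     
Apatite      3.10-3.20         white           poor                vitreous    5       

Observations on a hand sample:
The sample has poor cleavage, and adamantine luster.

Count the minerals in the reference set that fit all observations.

2

Poor cleavage — only Sphene, Tourmaline, Cassiterite, Staurolite, Aragonite, Beryl, Apatite remain.
Adamantine luster — Sphene, Cassiterite remain.
Remaining candidates: Cassiterite, Sphene.
That is 2 minerals.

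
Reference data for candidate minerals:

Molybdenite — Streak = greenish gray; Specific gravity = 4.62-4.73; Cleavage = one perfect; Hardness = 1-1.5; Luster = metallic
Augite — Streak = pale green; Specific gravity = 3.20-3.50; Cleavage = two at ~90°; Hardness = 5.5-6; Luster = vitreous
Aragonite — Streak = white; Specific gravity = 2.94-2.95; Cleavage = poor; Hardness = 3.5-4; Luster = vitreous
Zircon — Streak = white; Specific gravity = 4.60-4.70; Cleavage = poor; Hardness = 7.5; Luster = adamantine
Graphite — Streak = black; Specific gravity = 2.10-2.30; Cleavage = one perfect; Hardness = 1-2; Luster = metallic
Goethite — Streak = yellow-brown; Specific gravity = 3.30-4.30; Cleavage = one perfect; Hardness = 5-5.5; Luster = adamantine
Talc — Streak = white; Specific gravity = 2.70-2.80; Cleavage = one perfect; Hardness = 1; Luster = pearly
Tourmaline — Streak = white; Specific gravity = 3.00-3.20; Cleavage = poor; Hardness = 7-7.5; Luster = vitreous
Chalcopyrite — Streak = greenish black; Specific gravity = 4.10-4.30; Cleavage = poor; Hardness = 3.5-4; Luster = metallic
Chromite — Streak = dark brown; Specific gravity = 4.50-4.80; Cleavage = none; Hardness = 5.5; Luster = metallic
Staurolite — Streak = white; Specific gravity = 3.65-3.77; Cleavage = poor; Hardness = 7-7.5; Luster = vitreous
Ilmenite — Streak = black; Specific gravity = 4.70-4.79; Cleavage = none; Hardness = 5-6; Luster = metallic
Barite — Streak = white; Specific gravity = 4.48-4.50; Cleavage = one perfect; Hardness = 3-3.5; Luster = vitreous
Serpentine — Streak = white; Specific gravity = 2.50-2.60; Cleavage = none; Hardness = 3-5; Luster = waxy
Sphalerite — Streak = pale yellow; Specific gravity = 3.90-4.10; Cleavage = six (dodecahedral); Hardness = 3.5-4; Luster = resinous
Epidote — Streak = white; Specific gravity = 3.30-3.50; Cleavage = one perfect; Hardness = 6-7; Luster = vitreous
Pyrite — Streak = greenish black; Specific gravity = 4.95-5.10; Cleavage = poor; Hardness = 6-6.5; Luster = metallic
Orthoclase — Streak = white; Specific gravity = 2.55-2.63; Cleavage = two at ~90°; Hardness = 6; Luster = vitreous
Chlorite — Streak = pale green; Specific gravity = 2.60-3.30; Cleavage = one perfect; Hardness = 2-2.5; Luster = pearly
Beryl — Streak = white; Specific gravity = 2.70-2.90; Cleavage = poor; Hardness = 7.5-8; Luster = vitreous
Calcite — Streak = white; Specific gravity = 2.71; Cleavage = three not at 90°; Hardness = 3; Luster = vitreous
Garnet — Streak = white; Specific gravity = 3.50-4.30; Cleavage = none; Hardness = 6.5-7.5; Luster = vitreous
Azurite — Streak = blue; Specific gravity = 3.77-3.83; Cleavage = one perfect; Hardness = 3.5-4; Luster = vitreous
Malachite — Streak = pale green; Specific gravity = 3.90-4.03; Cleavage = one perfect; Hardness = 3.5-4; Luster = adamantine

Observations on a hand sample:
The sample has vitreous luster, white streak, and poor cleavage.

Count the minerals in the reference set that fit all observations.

Vitreous luster — only Augite, Aragonite, Tourmaline, Staurolite, Barite, Epidote, Orthoclase, Beryl, Calcite, Garnet, Azurite remain.
White streak is inconsistent with Augite, Azurite.
Poor cleavage — narrows the field to Aragonite, Tourmaline, Staurolite, Beryl.
Remaining candidates: Aragonite, Beryl, Staurolite, Tourmaline.
That is 4 minerals.

4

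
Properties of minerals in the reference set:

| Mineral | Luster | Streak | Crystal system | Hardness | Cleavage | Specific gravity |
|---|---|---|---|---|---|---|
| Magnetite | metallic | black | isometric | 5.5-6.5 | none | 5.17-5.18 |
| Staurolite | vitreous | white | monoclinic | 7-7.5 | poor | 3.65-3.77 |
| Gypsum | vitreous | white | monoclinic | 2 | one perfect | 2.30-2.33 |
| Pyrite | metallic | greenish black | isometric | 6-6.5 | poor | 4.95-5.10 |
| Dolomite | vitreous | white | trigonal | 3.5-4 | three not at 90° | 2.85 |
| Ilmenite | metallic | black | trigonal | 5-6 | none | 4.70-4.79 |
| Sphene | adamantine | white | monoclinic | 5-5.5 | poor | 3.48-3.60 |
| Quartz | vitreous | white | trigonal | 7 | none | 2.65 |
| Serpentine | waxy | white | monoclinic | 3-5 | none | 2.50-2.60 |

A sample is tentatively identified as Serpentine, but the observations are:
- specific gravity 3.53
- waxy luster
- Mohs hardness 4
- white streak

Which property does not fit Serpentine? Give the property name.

specific gravity

Specific gravity 3.53: Serpentine has SG 2.50-2.60 — inconsistent.
Waxy luster: Serpentine has waxy luster — agrees.
Mohs hardness 4: Serpentine has hardness 3-5 — agrees.
White streak: Serpentine has white streak — agrees.
Everything matches except the specific gravity.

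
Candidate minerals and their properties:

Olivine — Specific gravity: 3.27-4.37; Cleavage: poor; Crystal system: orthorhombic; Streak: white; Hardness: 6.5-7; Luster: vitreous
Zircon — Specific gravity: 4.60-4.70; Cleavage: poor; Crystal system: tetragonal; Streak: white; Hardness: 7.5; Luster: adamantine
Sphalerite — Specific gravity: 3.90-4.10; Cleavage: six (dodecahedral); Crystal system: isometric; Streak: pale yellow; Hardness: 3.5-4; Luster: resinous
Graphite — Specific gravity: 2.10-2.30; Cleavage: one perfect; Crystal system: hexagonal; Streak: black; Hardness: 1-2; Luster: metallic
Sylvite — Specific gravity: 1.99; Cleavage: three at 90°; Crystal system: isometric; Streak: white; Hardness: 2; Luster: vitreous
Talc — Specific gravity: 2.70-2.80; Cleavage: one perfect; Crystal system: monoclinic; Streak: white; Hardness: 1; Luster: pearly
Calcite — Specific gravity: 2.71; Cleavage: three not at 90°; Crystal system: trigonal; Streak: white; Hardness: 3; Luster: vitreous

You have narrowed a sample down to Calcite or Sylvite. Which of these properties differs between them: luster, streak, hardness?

hardness

Luster: both vitreous — identical.
Streak: both white — identical.
Hardness: Calcite 3, Sylvite 2 — distinct.
Of the listed properties, hardness is the one that separates them.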